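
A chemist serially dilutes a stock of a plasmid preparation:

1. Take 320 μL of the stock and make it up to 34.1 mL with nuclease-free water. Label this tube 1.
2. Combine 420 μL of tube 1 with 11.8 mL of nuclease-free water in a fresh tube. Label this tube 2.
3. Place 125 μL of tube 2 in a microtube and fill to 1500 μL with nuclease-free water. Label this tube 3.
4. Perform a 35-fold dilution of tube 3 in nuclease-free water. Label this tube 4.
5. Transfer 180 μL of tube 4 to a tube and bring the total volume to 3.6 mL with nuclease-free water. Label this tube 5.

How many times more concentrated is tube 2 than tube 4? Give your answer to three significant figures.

420

Step 1: 320 μL brought to 34.1 mL → factor 34100/320 = 106.56
Step 2: 420 μL + 11.8 mL = 12220 μL total → factor 12220/420 = 29.095
Step 3: 125 μL brought to 1500 μL → factor 1500/125 = 12
Step 4: 35-fold → factor 35
Dilution factor to tube 2 = 3100.5; to tube 4 = 1.3022 × 10^6
[tube 2]/[tube 4] = (factor to tube 4)/(factor to tube 2) = 1.3022 × 10^6/3100.5 = 420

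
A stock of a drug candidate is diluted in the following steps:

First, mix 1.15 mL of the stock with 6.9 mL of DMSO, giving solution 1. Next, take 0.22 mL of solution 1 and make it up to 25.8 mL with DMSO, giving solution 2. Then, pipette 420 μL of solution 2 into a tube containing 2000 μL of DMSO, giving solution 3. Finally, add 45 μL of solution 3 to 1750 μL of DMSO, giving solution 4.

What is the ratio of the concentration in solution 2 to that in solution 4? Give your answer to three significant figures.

Step 1: 1.15 mL + 6.9 mL = 8.05 mL total → factor 8.05/1.15 = 7
Step 2: 0.22 mL brought to 25.8 mL → factor 25.8/0.22 = 117.27
Step 3: 420 μL + 2000 μL = 2420 μL total → factor 2420/420 = 5.7619
Step 4: 45 μL + 1750 μL = 1795 μL total → factor 1795/45 = 39.889
Dilution factor to solution 2 = 820.91; to solution 4 = 1.8867 × 10^5
[solution 2]/[solution 4] = (factor to solution 4)/(factor to solution 2) = 1.8867 × 10^5/820.91 = 230

230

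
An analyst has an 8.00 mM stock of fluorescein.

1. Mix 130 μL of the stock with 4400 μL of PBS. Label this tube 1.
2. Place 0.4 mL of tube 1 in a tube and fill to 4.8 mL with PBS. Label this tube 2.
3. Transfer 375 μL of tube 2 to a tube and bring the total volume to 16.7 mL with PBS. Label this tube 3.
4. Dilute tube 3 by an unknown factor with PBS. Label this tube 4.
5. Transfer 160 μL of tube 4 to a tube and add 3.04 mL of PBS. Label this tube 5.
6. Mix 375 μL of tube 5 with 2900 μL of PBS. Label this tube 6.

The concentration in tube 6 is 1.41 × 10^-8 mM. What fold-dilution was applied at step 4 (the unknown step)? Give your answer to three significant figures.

174-fold

Step 1: 130 μL + 4400 μL = 4530 μL total → factor 4530/130 = 34.846
Step 2: 0.4 mL brought to 4.8 mL → factor 4.8/0.4 = 12
Step 3: 375 μL brought to 16.7 mL → factor 16700/375 = 44.533
Step 4: unknown factor x
Step 5: 160 μL + 3.04 mL = 3200 μL total → factor 3200/160 = 20
Step 6: 375 μL + 2900 μL = 3275 μL total → factor 3275/375 = 8.7333
Product of known-step factors = 3.2526 × 10^6
Overall factor = 8.00 mM / (1.41 × 10^-8 mM) = 5.6738 × 10^8
x = 5.6738 × 10^8 / 3.2526 × 10^6 = 174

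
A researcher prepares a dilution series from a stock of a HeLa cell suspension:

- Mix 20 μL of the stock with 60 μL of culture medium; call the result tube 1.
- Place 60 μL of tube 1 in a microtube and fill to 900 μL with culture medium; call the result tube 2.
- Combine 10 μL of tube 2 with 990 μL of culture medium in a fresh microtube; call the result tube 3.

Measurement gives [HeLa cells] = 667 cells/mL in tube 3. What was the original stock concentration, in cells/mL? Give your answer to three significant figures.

Step 1: 20 μL + 60 μL = 80 μL total → factor 80/20 = 4
Step 2: 60 μL brought to 900 μL → factor 900/60 = 15
Step 3: 10 μL + 990 μL = 1000 μL total → factor 1000/10 = 100
Overall dilution factor = 4 × 15 × 100 = 6000
Stock = 667 cells/mL × 6000 = 4.00 × 10^6 cells/mL

4.00 × 10^6 cells/mL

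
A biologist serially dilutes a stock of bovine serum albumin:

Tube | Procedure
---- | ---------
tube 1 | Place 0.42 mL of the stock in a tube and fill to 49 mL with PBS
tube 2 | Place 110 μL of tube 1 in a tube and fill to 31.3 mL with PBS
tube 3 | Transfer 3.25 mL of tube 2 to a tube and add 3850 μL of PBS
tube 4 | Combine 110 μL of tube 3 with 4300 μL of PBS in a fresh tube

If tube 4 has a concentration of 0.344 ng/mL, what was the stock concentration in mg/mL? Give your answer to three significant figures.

Step 1: 0.42 mL brought to 49 mL → factor 49/0.42 = 116.67
Step 2: 110 μL brought to 31.3 mL → factor 31300/110 = 284.55
Step 3: 3.25 mL + 3850 μL = 7.1 mL total → factor 7.1/3.25 = 2.1846
Step 4: 110 μL + 4300 μL = 4410 μL total → factor 4410/110 = 40.091
Overall dilution factor = 116.67 × 284.55 × 2.1846 × 40.091 = 2.9075 × 10^6
Stock = 0.344 ng/mL × 2.9075 × 10^6 = 1.000 × 10^6 ng/mL = 1.00 mg/mL

1.00 mg/mL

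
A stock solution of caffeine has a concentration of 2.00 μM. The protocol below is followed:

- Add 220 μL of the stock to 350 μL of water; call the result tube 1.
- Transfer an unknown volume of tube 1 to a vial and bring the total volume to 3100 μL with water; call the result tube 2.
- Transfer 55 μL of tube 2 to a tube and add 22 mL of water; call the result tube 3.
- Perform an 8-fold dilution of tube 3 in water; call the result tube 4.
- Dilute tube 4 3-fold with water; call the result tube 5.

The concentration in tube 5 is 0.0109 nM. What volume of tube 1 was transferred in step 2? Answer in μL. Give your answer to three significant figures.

Step 1: 220 μL + 350 μL = 570 μL total → factor 570/220 = 2.5909
Step 2: v brought to 3100 μL → factor = 3100 μL/v
Step 3: 55 μL + 22 mL = 22055 μL total → factor 22055/55 = 401
Step 4: 8-fold → factor 8
Step 5: 3-fold → factor 3
Product of known-step factors = 24935
Overall factor = 2.00 μM / (0.0109 nM) = 1.8349 × 10^5
Step-2 factor = 1.8349 × 10^5 / 24935 = 7.3586
v = 3100 μL / 7.3586 = 421 μL

421 μL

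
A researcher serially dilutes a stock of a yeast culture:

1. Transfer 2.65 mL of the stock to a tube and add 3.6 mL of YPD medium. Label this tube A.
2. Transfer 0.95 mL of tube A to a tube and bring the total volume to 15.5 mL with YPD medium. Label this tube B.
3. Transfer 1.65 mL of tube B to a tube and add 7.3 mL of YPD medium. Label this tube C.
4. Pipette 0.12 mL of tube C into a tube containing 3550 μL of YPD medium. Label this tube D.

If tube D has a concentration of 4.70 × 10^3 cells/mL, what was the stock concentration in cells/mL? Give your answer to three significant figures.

3.00 × 10^7 cells/mL

Step 1: 2.65 mL + 3.6 mL = 6.25 mL total → factor 6.25/2.65 = 2.3585
Step 2: 0.95 mL brought to 15.5 mL → factor 15.5/0.95 = 16.316
Step 3: 1.65 mL + 7.3 mL = 8.95 mL total → factor 8.95/1.65 = 5.4242
Step 4: 0.12 mL + 3550 μL = 3.67 mL total → factor 3.67/0.12 = 30.583
Overall dilution factor = 2.3585 × 16.316 × 5.4242 × 30.583 = 6383.6
Stock = 4.70 × 10^3 cells/mL × 6383.6 = 3.00 × 10^7 cells/mL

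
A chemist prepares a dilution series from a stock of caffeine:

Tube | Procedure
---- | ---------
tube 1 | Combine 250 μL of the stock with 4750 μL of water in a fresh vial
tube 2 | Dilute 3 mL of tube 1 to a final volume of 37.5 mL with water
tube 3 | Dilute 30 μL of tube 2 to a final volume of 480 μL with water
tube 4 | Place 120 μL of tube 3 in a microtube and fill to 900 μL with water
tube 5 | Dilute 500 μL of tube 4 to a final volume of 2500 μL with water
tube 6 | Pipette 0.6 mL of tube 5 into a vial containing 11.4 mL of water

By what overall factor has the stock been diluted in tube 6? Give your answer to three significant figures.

3.00 × 10^6

Step 1: 250 μL + 4750 μL = 5000 μL total → factor 5000/250 = 20
Step 2: 3 mL brought to 37.5 mL → factor 37.5/3 = 12.5
Step 3: 30 μL brought to 480 μL → factor 480/30 = 16
Step 4: 120 μL brought to 900 μL → factor 900/120 = 7.5
Step 5: 500 μL brought to 2500 μL → factor 2500/500 = 5
Step 6: 0.6 mL + 11.4 mL = 12 mL total → factor 12/0.6 = 20
Overall dilution factor = 20 × 12.5 × 16 × 7.5 × 5 × 20 = 3 × 10^6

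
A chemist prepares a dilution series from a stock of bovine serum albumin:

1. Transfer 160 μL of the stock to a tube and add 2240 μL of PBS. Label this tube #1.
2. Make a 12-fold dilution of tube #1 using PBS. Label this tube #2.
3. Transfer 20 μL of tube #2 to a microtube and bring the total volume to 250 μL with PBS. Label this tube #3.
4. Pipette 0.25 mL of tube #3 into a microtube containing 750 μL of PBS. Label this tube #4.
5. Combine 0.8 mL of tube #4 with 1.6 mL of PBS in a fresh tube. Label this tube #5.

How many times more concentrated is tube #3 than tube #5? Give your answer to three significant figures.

12.0

Step 1: 160 μL + 2240 μL = 2400 μL total → factor 2400/160 = 15
Step 2: 12-fold → factor 12
Step 3: 20 μL brought to 250 μL → factor 250/20 = 12.5
Step 4: 0.25 mL + 750 μL = 1 mL total → factor 1/0.25 = 4
Step 5: 0.8 mL + 1.6 mL = 2.4 mL total → factor 2.4/0.8 = 3
Dilution factor to tube #3 = 2250; to tube #5 = 27000
[tube #3]/[tube #5] = (factor to tube #5)/(factor to tube #3) = 27000/2250 = 12.0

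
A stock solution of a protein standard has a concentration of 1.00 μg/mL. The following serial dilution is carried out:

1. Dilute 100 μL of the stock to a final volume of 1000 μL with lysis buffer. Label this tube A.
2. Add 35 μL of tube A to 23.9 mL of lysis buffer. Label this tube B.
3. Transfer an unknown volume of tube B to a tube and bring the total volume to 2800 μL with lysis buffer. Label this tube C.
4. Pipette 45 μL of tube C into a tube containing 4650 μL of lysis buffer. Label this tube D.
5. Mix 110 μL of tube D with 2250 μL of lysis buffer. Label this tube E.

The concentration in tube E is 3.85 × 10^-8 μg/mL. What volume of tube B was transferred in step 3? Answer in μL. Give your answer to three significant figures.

Step 1: 100 μL brought to 1000 μL → factor 1000/100 = 10
Step 2: 35 μL + 23.9 mL = 23935 μL total → factor 23935/35 = 683.86
Step 3: v brought to 2800 μL → factor = 2800 μL/v
Step 4: 45 μL + 4650 μL = 4695 μL total → factor 4695/45 = 104.33
Step 5: 110 μL + 2250 μL = 2360 μL total → factor 2360/110 = 21.455
Product of known-step factors = 1.5308 × 10^7
Overall factor = 1.00 μg/mL / (3.85 × 10^-8 μg/mL) = 2.5974 × 10^7
Step-3 factor = 2.5974 × 10^7 / 1.5308 × 10^7 = 1.6968
v = 2800 μL / 1.6968 = 1.65 × 10^3 μL

1.65 × 10^3 μL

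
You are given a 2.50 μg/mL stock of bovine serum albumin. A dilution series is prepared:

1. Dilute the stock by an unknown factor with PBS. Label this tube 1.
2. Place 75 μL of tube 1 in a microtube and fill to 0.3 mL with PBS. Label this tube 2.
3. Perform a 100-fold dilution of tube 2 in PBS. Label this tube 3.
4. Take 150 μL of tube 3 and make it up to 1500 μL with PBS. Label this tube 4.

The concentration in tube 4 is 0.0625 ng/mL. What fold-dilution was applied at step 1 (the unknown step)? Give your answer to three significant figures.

10.0-fold

Step 1: unknown factor x
Step 2: 75 μL brought to 0.3 mL → factor 300/75 = 4
Step 3: 100-fold → factor 100
Step 4: 150 μL brought to 1500 μL → factor 1500/150 = 10
Product of known-step factors = 4000
Overall factor = 2.50 μg/mL / (0.0625 ng/mL) = 40000
x = 40000 / 4000 = 10.0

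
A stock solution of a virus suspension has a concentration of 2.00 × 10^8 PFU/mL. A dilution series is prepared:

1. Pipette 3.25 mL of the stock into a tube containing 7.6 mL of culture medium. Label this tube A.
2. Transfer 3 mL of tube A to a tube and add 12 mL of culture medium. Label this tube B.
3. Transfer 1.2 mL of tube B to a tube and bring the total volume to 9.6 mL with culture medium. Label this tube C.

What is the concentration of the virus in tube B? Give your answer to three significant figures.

1.20 × 10^7 PFU/mL

Step 1: 3.25 mL + 7.6 mL = 10.85 mL total → factor 10.85/3.25 = 3.3385
Step 2: 3 mL + 12 mL = 15 mL total → factor 15/3 = 5
Dilution factor through tube B = 3.3385 × 5 = 16.692
[tube B] = 2.00 × 10^8 PFU/mL / 16.692 = 1.20 × 10^7 PFU/mL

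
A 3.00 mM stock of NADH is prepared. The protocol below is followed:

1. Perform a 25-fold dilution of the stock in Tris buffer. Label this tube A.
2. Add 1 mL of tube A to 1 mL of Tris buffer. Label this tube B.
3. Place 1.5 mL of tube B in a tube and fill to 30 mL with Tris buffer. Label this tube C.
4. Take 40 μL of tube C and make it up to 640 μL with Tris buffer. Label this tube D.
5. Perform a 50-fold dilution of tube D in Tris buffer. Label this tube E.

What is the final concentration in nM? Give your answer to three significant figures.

3.75 nM

Step 1: 25-fold → factor 25
Step 2: 1 mL + 1 mL = 2 mL total → factor 2/1 = 2
Step 3: 1.5 mL brought to 30 mL → factor 30/1.5 = 20
Step 4: 40 μL brought to 640 μL → factor 640/40 = 16
Step 5: 50-fold → factor 50
Overall dilution factor = 25 × 2 × 20 × 16 × 50 = 8 × 10^5
Final = 3.00 mM / 8 × 10^5 = 3.750 × 10^-6 mM = 3.75 nM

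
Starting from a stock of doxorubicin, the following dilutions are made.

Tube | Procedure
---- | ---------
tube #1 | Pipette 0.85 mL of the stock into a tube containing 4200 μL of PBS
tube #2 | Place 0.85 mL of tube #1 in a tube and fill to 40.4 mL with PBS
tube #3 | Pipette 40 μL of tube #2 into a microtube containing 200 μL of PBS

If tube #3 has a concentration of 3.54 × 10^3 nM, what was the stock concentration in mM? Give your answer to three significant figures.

Step 1: 0.85 mL + 4200 μL = 5.05 mL total → factor 5.05/0.85 = 5.9412
Step 2: 0.85 mL brought to 40.4 mL → factor 40.4/0.85 = 47.529
Step 3: 40 μL + 200 μL = 240 μL total → factor 240/40 = 6
Overall dilution factor = 5.9412 × 47.529 × 6 = 1694.3
Stock = 3.54 × 10^3 nM × 1694.3 = 5.998 × 10^6 nM = 6.00 mM

6.00 mM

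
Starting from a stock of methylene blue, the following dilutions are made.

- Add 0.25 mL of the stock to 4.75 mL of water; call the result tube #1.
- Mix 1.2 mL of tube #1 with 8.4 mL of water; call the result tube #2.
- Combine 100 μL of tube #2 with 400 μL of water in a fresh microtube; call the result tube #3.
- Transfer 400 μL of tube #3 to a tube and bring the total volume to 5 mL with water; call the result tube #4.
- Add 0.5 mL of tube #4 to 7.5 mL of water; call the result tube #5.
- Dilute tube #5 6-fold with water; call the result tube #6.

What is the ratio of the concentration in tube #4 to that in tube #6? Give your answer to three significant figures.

Step 1: 0.25 mL + 4.75 mL = 5 mL total → factor 5/0.25 = 20
Step 2: 1.2 mL + 8.4 mL = 9.6 mL total → factor 9.6/1.2 = 8
Step 3: 100 μL + 400 μL = 500 μL total → factor 500/100 = 5
Step 4: 400 μL brought to 5 mL → factor 5000/400 = 12.5
Step 5: 0.5 mL + 7.5 mL = 8 mL total → factor 8/0.5 = 16
Step 6: 6-fold → factor 6
Dilution factor to tube #4 = 10000; to tube #6 = 9.6 × 10^5
[tube #4]/[tube #6] = (factor to tube #6)/(factor to tube #4) = 9.6 × 10^5/10000 = 96.0

96.0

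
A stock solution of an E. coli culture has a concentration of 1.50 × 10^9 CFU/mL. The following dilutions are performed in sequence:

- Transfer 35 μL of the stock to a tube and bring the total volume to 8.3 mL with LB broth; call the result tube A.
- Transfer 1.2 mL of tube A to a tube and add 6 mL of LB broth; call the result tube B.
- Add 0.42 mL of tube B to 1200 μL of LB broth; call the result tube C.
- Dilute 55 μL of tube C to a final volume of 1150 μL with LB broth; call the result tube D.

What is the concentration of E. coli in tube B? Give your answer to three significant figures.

1.05 × 10^6 CFU/mL

Step 1: 35 μL brought to 8.3 mL → factor 8300/35 = 237.14
Step 2: 1.2 mL + 6 mL = 7.2 mL total → factor 7.2/1.2 = 6
Dilution factor through tube B = 237.14 × 6 = 1422.9
[tube B] = 1.50 × 10^9 CFU/mL / 1422.9 = 1.05 × 10^6 CFU/mL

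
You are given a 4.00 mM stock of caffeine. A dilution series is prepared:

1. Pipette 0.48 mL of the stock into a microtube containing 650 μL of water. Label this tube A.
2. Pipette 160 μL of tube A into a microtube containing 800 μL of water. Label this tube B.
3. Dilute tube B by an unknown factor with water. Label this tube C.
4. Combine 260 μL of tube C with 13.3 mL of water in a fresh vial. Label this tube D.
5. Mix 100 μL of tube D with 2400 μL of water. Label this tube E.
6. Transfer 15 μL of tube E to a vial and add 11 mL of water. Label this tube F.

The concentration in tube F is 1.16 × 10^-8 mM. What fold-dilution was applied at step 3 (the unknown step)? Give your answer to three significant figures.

25.5-fold

Step 1: 0.48 mL + 650 μL = 1.13 mL total → factor 1.13/0.48 = 2.3542
Step 2: 160 μL + 800 μL = 960 μL total → factor 960/160 = 6
Step 3: unknown factor x
Step 4: 260 μL + 13.3 mL = 13560 μL total → factor 13560/260 = 52.154
Step 5: 100 μL + 2400 μL = 2500 μL total → factor 2500/100 = 25
Step 6: 15 μL + 11 mL = 11015 μL total → factor 11015/15 = 734.33
Product of known-step factors = 1.3524 × 10^7
Overall factor = 4.00 mM / (1.16 × 10^-8 mM) = 3.4483 × 10^8
x = 3.4483 × 10^8 / 1.3524 × 10^7 = 25.5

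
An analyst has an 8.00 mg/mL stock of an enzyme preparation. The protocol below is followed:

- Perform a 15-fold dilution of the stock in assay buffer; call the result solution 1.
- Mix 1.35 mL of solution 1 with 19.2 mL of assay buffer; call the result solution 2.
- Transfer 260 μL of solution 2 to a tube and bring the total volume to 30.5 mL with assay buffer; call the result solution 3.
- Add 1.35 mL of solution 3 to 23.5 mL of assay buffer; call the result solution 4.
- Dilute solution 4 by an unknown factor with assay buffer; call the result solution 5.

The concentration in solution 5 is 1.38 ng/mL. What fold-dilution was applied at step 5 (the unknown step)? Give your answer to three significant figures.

11.8-fold

Step 1: 15-fold → factor 15
Step 2: 1.35 mL + 19.2 mL = 20.55 mL total → factor 20.55/1.35 = 15.222
Step 3: 260 μL brought to 30.5 mL → factor 30500/260 = 117.31
Step 4: 1.35 mL + 23.5 mL = 24.85 mL total → factor 24.85/1.35 = 18.407
Step 5: unknown factor x
Product of known-step factors = 4.9305 × 10^5
Overall factor = 8.00 mg/mL / (1.38 ng/mL) = 5.7971 × 10^6
x = 5.7971 × 10^6 / 4.9305 × 10^5 = 11.8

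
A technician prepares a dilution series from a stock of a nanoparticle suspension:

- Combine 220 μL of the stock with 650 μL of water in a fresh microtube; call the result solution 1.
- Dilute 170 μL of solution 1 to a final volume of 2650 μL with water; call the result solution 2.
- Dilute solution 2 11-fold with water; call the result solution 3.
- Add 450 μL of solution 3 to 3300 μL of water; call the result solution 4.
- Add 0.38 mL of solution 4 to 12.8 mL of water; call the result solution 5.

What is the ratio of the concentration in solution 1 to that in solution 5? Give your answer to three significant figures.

Step 1: 220 μL + 650 μL = 870 μL total → factor 870/220 = 3.9545
Step 2: 170 μL brought to 2650 μL → factor 2650/170 = 15.588
Step 3: 11-fold → factor 11
Step 4: 450 μL + 3300 μL = 3750 μL total → factor 3750/450 = 8.3333
Step 5: 0.38 mL + 12.8 mL = 13.18 mL total → factor 13.18/0.38 = 34.684
Dilution factor to solution 1 = 3.9545; to solution 5 = 1.9599 × 10^5
[solution 1]/[solution 5] = (factor to solution 5)/(factor to solution 1) = 1.9599 × 10^5/3.9545 = 4.96 × 10^4

4.96 × 10^4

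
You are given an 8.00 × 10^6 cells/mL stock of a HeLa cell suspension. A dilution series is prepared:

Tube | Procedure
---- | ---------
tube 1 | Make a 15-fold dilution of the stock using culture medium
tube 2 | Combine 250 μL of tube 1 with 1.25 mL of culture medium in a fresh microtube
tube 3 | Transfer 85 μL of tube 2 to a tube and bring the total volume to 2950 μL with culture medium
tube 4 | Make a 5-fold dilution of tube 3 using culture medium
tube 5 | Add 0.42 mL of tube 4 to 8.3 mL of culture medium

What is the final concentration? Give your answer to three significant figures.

Step 1: 15-fold → factor 15
Step 2: 250 μL + 1.25 mL = 1500 μL total → factor 1500/250 = 6
Step 3: 85 μL brought to 2950 μL → factor 2950/85 = 34.706
Step 4: 5-fold → factor 5
Step 5: 0.42 mL + 8.3 mL = 8.72 mL total → factor 8.72/0.42 = 20.762
Overall dilution factor = 15 × 6 × 34.706 × 5 × 20.762 = 3.2425 × 10^5
Final = 8.00 × 10^6 cells/mL / 3.2425 × 10^5 = 24.7 cells/mL

24.7 cells/mL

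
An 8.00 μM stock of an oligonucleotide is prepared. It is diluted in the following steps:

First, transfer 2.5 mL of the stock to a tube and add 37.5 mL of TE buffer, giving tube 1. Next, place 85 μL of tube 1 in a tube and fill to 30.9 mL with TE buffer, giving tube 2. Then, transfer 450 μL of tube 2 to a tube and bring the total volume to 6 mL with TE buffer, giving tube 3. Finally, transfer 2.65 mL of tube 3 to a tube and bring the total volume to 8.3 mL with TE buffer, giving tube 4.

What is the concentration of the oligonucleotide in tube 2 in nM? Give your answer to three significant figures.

1.38 nM

Step 1: 2.5 mL + 37.5 mL = 40 mL total → factor 40/2.5 = 16
Step 2: 85 μL brought to 30.9 mL → factor 30900/85 = 363.53
Dilution factor through tube 2 = 16 × 363.53 = 5816.5
[tube 2] = 8.00 μM / 5816.5 = 0.001375 μM = 1.38 nM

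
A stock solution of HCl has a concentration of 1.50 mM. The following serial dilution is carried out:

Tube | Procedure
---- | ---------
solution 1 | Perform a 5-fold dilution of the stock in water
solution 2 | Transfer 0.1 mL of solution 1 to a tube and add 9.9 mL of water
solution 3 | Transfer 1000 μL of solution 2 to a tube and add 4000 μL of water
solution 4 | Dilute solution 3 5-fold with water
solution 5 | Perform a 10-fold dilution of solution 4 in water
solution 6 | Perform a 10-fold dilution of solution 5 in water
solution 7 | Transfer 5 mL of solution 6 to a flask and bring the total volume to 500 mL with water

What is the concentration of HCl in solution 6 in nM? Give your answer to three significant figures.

1.20 nM

Step 1: 5-fold → factor 5
Step 2: 0.1 mL + 9.9 mL = 10 mL total → factor 10/0.1 = 100
Step 3: 1000 μL + 4000 μL = 5000 μL total → factor 5000/1000 = 5
Step 4: 5-fold → factor 5
Step 5: 10-fold → factor 10
Step 6: 10-fold → factor 10
Dilution factor through solution 6 = 5 × 100 × 5 × 5 × 10 × 10 = 1.25 × 10^6
[solution 6] = 1.50 mM / 1.25 × 10^6 = 1.200 × 10^-6 mM = 1.20 nM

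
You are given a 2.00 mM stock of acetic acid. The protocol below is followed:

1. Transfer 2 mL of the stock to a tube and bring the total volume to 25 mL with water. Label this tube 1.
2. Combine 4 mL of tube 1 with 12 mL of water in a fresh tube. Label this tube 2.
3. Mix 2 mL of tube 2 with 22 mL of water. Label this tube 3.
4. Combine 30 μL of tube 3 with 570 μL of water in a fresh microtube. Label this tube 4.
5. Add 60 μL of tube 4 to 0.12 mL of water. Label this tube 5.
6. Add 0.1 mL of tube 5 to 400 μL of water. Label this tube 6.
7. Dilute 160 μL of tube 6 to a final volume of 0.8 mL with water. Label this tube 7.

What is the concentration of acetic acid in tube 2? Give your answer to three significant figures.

0.0400 mM

Step 1: 2 mL brought to 25 mL → factor 25/2 = 12.5
Step 2: 4 mL + 12 mL = 16 mL total → factor 16/4 = 4
Dilution factor through tube 2 = 12.5 × 4 = 50
[tube 2] = 2.00 mM / 50 = 0.0400 mM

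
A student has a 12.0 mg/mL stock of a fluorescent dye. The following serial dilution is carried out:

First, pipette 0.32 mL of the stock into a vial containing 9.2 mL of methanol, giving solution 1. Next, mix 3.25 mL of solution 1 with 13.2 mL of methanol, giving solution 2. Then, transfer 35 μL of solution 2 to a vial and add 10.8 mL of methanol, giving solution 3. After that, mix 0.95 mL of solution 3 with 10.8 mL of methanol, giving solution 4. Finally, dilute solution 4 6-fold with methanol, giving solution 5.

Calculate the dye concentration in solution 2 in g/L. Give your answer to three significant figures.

Step 1: 0.32 mL + 9.2 mL = 9.52 mL total → factor 9.52/0.32 = 29.75
Step 2: 3.25 mL + 13.2 mL = 16.45 mL total → factor 16.45/3.25 = 5.0615
Dilution factor through solution 2 = 29.75 × 5.0615 = 150.58
[solution 2] = 12.0 mg/mL / 150.58 = 0.07969 mg/mL = 0.0797 g/L

0.0797 g/L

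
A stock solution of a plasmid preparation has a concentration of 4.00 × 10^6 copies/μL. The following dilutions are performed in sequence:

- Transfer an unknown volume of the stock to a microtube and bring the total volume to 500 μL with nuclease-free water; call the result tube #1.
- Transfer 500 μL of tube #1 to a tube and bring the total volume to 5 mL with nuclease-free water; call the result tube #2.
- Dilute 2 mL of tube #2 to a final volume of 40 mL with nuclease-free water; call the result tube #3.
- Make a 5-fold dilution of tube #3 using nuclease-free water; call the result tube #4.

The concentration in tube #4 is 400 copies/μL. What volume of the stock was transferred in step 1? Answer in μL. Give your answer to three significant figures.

50.0 μL

Step 1: v brought to 500 μL → factor = 500 μL/v
Step 2: 500 μL brought to 5 mL → factor 5000/500 = 10
Step 3: 2 mL brought to 40 mL → factor 40/2 = 20
Step 4: 5-fold → factor 5
Product of known-step factors = 1000
Overall factor = 4.00 × 10^6 copies/μL / (400 copies/μL) = 10000
Step-1 factor = 10000 / 1000 = 10
v = 500 μL / 10 = 50.0 μL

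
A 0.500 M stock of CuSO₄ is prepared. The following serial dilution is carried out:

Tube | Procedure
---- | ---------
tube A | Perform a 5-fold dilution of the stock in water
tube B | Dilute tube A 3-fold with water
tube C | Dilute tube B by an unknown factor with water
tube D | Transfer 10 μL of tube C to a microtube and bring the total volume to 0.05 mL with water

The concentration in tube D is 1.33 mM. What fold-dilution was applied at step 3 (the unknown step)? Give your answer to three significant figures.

5.01-fold

Step 1: 5-fold → factor 5
Step 2: 3-fold → factor 3
Step 3: unknown factor x
Step 4: 10 μL brought to 0.05 mL → factor 50/10 = 5
Product of known-step factors = 75
Overall factor = 0.500 M / (1.33 mM) = 375.94
x = 375.94 / 75 = 5.01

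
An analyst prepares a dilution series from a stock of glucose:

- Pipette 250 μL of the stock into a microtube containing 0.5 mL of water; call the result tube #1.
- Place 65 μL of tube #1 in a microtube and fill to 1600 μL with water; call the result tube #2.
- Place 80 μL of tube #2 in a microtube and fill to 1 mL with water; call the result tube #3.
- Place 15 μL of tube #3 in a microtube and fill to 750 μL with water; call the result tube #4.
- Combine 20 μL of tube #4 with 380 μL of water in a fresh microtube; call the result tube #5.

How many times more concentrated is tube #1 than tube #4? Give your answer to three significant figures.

Step 1: 250 μL + 0.5 mL = 750 μL total → factor 750/250 = 3
Step 2: 65 μL brought to 1600 μL → factor 1600/65 = 24.615
Step 3: 80 μL brought to 1 mL → factor 1000/80 = 12.5
Step 4: 15 μL brought to 750 μL → factor 750/15 = 50
Dilution factor to tube #1 = 3; to tube #4 = 46154
[tube #1]/[tube #4] = (factor to tube #4)/(factor to tube #1) = 46154/3 = 1.54 × 10^4

1.54 × 10^4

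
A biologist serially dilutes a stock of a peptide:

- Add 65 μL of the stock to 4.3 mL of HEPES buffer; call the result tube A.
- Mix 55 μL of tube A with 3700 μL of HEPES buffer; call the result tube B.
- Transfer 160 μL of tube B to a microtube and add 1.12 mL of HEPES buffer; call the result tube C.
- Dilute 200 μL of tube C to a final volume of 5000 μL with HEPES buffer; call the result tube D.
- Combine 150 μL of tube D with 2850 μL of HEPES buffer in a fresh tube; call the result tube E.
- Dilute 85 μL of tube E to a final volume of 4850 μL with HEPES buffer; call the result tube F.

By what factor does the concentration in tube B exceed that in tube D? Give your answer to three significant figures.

200

Step 1: 65 μL + 4.3 mL = 4365 μL total → factor 4365/65 = 67.154
Step 2: 55 μL + 3700 μL = 3755 μL total → factor 3755/55 = 68.273
Step 3: 160 μL + 1.12 mL = 1280 μL total → factor 1280/160 = 8
Step 4: 200 μL brought to 5000 μL → factor 5000/200 = 25
Dilution factor to tube B = 4584.8; to tube D = 9.1696 × 10^5
[tube B]/[tube D] = (factor to tube D)/(factor to tube B) = 9.1696 × 10^5/4584.8 = 200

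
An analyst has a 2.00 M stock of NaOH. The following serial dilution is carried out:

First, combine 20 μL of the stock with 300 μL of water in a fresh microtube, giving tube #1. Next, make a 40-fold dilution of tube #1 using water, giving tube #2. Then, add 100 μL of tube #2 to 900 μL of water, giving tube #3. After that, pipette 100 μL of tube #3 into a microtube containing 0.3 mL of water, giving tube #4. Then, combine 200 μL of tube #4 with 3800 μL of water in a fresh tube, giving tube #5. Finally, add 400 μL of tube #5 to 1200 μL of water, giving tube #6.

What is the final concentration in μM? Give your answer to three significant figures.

Step 1: 20 μL + 300 μL = 320 μL total → factor 320/20 = 16
Step 2: 40-fold → factor 40
Step 3: 100 μL + 900 μL = 1000 μL total → factor 1000/100 = 10
Step 4: 100 μL + 0.3 mL = 400 μL total → factor 400/100 = 4
Step 5: 200 μL + 3800 μL = 4000 μL total → factor 4000/200 = 20
Step 6: 400 μL + 1200 μL = 1600 μL total → factor 1600/400 = 4
Overall dilution factor = 16 × 40 × 10 × 4 × 20 × 4 = 2.048 × 10^6
Final = 2.00 M / 2.048 × 10^6 = 9.766 × 10^-7 M = 0.977 μM

0.977 μM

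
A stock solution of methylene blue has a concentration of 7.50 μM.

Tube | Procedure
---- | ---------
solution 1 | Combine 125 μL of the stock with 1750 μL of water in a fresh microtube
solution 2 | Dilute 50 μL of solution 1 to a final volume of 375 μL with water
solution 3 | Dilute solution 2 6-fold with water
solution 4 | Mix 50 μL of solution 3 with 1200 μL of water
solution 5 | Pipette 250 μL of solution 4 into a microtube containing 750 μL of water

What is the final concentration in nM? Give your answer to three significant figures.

Step 1: 125 μL + 1750 μL = 1875 μL total → factor 1875/125 = 15
Step 2: 50 μL brought to 375 μL → factor 375/50 = 7.5
Step 3: 6-fold → factor 6
Step 4: 50 μL + 1200 μL = 1250 μL total → factor 1250/50 = 25
Step 5: 250 μL + 750 μL = 1000 μL total → factor 1000/250 = 4
Overall dilution factor = 15 × 7.5 × 6 × 25 × 4 = 67500
Final = 7.50 μM / 67500 = 0.0001111 μM = 0.111 nM

0.111 nM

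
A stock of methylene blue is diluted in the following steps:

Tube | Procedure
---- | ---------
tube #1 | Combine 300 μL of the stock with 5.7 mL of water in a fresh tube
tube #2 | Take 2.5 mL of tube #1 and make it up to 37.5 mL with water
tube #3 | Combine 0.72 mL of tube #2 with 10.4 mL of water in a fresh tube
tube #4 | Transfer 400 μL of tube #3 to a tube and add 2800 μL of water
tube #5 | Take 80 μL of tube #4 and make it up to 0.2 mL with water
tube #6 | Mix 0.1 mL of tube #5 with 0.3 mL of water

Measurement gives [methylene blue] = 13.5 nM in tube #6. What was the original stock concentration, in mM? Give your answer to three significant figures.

5.00 mM

Step 1: 300 μL + 5.7 mL = 6000 μL total → factor 6000/300 = 20
Step 2: 2.5 mL brought to 37.5 mL → factor 37.5/2.5 = 15
Step 3: 0.72 mL + 10.4 mL = 11.12 mL total → factor 11.12/0.72 = 15.444
Step 4: 400 μL + 2800 μL = 3200 μL total → factor 3200/400 = 8
Step 5: 80 μL brought to 0.2 mL → factor 200/80 = 2.5
Step 6: 0.1 mL + 0.3 mL = 0.4 mL total → factor 0.4/0.1 = 4
Overall dilution factor = 20 × 15 × 15.444 × 8 × 2.5 × 4 = 3.7067 × 10^5
Stock = 13.5 nM × 3.7067 × 10^5 = 5.004 × 10^6 nM = 5.00 mM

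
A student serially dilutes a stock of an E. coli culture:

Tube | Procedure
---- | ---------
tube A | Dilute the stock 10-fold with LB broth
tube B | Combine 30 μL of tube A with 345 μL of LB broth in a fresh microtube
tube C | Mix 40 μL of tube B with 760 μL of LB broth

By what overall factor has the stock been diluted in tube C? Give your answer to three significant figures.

Step 1: 10-fold → factor 10
Step 2: 30 μL + 345 μL = 375 μL total → factor 375/30 = 12.5
Step 3: 40 μL + 760 μL = 800 μL total → factor 800/40 = 20
Overall dilution factor = 10 × 12.5 × 20 = 2500

2.50 × 10^3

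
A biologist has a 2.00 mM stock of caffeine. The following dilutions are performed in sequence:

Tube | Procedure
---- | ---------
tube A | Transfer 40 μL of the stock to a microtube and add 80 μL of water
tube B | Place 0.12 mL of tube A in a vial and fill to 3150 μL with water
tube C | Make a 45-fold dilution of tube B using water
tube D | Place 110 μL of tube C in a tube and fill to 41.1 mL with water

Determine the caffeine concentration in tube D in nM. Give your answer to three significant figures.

1.51 nM

Step 1: 40 μL + 80 μL = 120 μL total → factor 120/40 = 3
Step 2: 0.12 mL brought to 3150 μL → factor 3.15/0.12 = 26.25
Step 3: 45-fold → factor 45
Step 4: 110 μL brought to 41.1 mL → factor 41100/110 = 373.64
Overall dilution factor = 3 × 26.25 × 45 × 373.64 = 1.3241 × 10^6
Final = 2.00 mM / 1.3241 × 10^6 = 1.510 × 10^-6 mM = 1.51 nM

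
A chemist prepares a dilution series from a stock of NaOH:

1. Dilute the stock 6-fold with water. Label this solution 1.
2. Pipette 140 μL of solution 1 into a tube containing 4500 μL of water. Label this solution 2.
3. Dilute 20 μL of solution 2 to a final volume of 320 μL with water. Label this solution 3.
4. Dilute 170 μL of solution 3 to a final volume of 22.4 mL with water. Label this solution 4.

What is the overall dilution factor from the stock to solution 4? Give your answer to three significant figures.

Step 1: 6-fold → factor 6
Step 2: 140 μL + 4500 μL = 4640 μL total → factor 4640/140 = 33.143
Step 3: 20 μL brought to 320 μL → factor 320/20 = 16
Step 4: 170 μL brought to 22.4 mL → factor 22400/170 = 131.76
Overall dilution factor = 6 × 33.143 × 16 × 131.76 = 4.1924 × 10^5

4.19 × 10^5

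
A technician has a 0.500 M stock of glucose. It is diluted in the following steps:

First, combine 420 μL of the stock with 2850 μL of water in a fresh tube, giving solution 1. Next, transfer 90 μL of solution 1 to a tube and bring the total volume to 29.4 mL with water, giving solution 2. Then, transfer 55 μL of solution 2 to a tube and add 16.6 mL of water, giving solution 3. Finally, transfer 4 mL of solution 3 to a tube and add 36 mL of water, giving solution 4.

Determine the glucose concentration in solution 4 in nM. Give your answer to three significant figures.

64.9 nM

Step 1: 420 μL + 2850 μL = 3270 μL total → factor 3270/420 = 7.7857
Step 2: 90 μL brought to 29.4 mL → factor 29400/90 = 326.67
Step 3: 55 μL + 16.6 mL = 16655 μL total → factor 16655/55 = 302.82
Step 4: 4 mL + 36 mL = 40 mL total → factor 40/4 = 10
Overall dilution factor = 7.7857 × 326.67 × 302.82 × 10 = 7.7017 × 10^6
Final = 0.500 M / 7.7017 × 10^6 = 6.492 × 10^-8 M = 64.9 nM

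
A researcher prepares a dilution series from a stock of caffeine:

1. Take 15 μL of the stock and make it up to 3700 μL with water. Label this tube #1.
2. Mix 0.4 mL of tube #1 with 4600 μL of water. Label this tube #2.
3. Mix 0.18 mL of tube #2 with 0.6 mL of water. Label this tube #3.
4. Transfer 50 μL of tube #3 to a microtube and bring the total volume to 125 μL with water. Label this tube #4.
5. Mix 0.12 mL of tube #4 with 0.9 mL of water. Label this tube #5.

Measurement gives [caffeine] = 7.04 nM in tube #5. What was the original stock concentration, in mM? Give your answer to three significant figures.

Step 1: 15 μL brought to 3700 μL → factor 3700/15 = 246.67
Step 2: 0.4 mL + 4600 μL = 5 mL total → factor 5/0.4 = 12.5
Step 3: 0.18 mL + 0.6 mL = 0.78 mL total → factor 0.78/0.18 = 4.3333
Step 4: 50 μL brought to 125 μL → factor 125/50 = 2.5
Step 5: 0.12 mL + 0.9 mL = 1.02 mL total → factor 1.02/0.12 = 8.5
Overall dilution factor = 246.67 × 12.5 × 4.3333 × 2.5 × 8.5 = 2.8392 × 10^5
Stock = 7.04 nM × 2.8392 × 10^5 = 1.999 × 10^6 nM = 2.00 mM

2.00 mM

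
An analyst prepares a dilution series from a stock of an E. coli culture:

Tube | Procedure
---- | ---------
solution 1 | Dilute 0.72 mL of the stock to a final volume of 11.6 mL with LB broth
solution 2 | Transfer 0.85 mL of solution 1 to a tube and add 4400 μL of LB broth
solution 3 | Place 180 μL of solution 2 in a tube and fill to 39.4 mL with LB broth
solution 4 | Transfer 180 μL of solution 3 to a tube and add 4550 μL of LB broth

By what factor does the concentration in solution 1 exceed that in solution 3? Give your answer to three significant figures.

1.35 × 10^3

Step 1: 0.72 mL brought to 11.6 mL → factor 11.6/0.72 = 16.111
Step 2: 0.85 mL + 4400 μL = 5.25 mL total → factor 5.25/0.85 = 6.1765
Step 3: 180 μL brought to 39.4 mL → factor 39400/180 = 218.89
Dilution factor to solution 1 = 16.111; to solution 3 = 21782
[solution 1]/[solution 3] = (factor to solution 3)/(factor to solution 1) = 21782/16.111 = 1.35 × 10^3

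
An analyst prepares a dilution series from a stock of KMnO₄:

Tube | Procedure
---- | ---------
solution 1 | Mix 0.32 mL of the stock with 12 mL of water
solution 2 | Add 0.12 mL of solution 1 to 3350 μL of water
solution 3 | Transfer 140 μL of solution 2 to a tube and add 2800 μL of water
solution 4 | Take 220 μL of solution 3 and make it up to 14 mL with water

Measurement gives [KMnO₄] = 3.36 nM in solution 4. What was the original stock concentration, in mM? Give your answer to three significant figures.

5.00 mM

Step 1: 0.32 mL + 12 mL = 12.32 mL total → factor 12.32/0.32 = 38.5
Step 2: 0.12 mL + 3350 μL = 3.47 mL total → factor 3.47/0.12 = 28.917
Step 3: 140 μL + 2800 μL = 2940 μL total → factor 2940/140 = 21
Step 4: 220 μL brought to 14 mL → factor 14000/220 = 63.636
Overall dilution factor = 38.5 × 28.917 × 21 × 63.636 = 1.4878 × 10^6
Stock = 3.36 nM × 1.4878 × 10^6 = 4.999 × 10^6 nM = 5.00 mM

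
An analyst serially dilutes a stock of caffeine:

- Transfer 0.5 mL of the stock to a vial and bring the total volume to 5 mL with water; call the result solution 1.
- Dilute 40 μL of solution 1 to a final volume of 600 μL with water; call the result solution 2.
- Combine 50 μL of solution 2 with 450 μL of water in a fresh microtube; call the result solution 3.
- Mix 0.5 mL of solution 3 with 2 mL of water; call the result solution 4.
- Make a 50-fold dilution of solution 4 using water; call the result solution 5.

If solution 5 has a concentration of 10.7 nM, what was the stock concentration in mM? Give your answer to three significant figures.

Step 1: 0.5 mL brought to 5 mL → factor 5/0.5 = 10
Step 2: 40 μL brought to 600 μL → factor 600/40 = 15
Step 3: 50 μL + 450 μL = 500 μL total → factor 500/50 = 10
Step 4: 0.5 mL + 2 mL = 2.5 mL total → factor 2.5/0.5 = 5
Step 5: 50-fold → factor 50
Overall dilution factor = 10 × 15 × 10 × 5 × 50 = 3.75 × 10^5
Stock = 10.7 nM × 3.75 × 10^5 = 4.012 × 10^6 nM = 4.01 mM

4.01 mM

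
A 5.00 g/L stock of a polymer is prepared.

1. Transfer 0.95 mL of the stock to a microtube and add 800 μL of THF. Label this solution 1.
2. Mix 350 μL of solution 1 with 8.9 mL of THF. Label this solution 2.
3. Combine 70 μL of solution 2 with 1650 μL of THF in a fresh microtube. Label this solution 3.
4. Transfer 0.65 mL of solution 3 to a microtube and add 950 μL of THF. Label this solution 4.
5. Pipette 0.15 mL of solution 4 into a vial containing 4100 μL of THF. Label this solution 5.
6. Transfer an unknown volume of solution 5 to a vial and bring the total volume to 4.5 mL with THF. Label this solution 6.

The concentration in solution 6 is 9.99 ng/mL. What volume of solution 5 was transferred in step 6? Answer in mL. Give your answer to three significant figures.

Step 1: 0.95 mL + 800 μL = 1.75 mL total → factor 1.75/0.95 = 1.8421
Step 2: 350 μL + 8.9 mL = 9250 μL total → factor 9250/350 = 26.429
Step 3: 70 μL + 1650 μL = 1720 μL total → factor 1720/70 = 24.571
Step 4: 0.65 mL + 950 μL = 1.6 mL total → factor 1.6/0.65 = 2.4615
Step 5: 0.15 mL + 4100 μL = 4.25 mL total → factor 4.25/0.15 = 28.333
Step 6: v brought to 4.5 mL → factor = 4.5 mL/v
Product of known-step factors = 83430
Overall factor = 5.00 g/L / (9.99 ng/mL) = 5.005 × 10^5
Step-6 factor = 5.005 × 10^5 / 83430 = 5.999
v = 4.5 mL / 5.999 = 0.750 mL

0.750 mL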